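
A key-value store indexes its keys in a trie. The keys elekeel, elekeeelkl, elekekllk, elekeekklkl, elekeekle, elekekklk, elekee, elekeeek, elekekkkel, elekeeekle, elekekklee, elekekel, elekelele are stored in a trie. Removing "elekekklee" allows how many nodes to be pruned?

2

After clearing the end-marker at "elekekklee", prune upward until reaching a node still needed by another word.
The suffix "ee" (2 nodes) is used only by "elekekklee"; the node for "elekekkl" still has the child "k", so pruning stops there.
Nodes removed: 2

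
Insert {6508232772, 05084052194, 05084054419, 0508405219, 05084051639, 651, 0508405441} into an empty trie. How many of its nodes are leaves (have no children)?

5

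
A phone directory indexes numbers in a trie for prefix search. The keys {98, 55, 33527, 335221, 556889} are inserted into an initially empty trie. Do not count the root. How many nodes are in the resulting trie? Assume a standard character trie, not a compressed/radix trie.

15

Trie structure (* marks end of a word):
(root)
├─ 3
│  └─ 3
│     └─ 5
│        └─ 2
│           ├─ 2
│           │  └─ 1 *
│           └─ 7 *
├─ 5
│  └─ 5 *
│     └─ 6
│        └─ 8
│           └─ 8
│              └─ 9 *
└─ 9
   └─ 8 *
Counting every labelled node above: 15.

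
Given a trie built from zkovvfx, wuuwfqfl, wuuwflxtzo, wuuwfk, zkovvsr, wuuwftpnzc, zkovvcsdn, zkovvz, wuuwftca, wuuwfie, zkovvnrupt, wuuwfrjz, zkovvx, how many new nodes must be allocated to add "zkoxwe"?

3

Walking "zkoxwe" from the root, the first 3 characters ("zko") follow existing edges; "x" is the first miss.
Each of the 3 remaining characters creates one node.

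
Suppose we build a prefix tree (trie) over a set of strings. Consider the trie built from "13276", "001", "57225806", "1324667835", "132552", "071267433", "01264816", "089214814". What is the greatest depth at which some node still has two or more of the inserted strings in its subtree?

3

Look for the deepest trie node that still has at least two words in its subtree.
"1324667835" and "132552" agree on "132" (3 characters) before diverging; nothing deeper is shared.
Longest shared-prefix length: 3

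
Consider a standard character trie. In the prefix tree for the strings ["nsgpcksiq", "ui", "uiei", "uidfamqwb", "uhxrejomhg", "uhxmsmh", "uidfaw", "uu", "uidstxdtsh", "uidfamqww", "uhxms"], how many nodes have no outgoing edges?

A leaf is a node with no children — equivalently, the end of a word that is not a proper prefix of any other stored word.
Those words: "nsgpcksiq", "uhxmsmh", "uhxrejomhg", "uidfamqwb", "uidfamqww", "uidfaw", "uidstxdtsh", "uiei", "uu"
Leaf count: 9

9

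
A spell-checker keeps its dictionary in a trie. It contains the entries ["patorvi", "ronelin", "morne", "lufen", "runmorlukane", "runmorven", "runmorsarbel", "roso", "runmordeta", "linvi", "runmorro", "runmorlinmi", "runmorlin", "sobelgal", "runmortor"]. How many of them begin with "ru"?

8

Walk to "ru"; the words in its subtree are exactly those with that prefix.
Words under "ru": runmordeta, runmorlin, runmorlinmi, runmorlukane, runmorro, runmorsarbel, runmortor, runmorven
Count: 8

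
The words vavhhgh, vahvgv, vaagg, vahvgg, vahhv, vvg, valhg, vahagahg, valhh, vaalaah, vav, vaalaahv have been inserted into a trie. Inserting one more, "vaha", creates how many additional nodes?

0

"vaha" is already a full path in the trie; only an end-marker is added.
No new nodes are needed: 0.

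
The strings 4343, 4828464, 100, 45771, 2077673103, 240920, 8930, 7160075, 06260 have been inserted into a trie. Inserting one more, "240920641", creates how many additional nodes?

Walking "240920641" from the root, the first 6 characters ("240920") follow existing edges; "6" is the first miss.
So 9 − 6 = 3 new nodes.

3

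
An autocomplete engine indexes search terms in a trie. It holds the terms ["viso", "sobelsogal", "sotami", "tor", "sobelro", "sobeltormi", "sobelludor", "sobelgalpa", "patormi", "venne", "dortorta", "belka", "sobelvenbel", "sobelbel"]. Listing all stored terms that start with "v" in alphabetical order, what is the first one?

venne

Filter for "v…" and sort: "venne", "viso"
The 1st is venne.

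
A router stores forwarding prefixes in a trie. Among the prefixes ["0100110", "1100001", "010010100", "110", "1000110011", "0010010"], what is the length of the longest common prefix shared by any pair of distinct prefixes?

5

The deepest shared node is where two words last agree before diverging.
"010010100" and "0100110" agree on "01001" (5 characters) before diverging; nothing deeper is shared.
Longest shared-prefix length: 5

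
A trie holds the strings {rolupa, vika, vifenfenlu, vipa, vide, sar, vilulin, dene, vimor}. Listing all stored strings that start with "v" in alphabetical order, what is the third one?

Words with prefix "v", in lexicographic order: "vide", "vifenfenlu", "vika", "vilulin", "vimor", "vipa"
Position 3: vika

vika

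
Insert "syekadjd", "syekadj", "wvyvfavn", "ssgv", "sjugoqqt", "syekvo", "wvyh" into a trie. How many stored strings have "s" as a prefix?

Filter for entries beginning with "s":
Matches: "sjugoqqt", "ssgv", "syekadj", "syekadjd", "syekvo"
Count: 5

5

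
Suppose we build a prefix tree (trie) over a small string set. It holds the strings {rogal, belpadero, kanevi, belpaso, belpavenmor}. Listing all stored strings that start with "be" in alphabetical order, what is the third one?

DFS of the "be" subtree visits, in order: "belpadero", "belpaso", "belpavenmor"
Position 3: belpavenmor

belpavenmor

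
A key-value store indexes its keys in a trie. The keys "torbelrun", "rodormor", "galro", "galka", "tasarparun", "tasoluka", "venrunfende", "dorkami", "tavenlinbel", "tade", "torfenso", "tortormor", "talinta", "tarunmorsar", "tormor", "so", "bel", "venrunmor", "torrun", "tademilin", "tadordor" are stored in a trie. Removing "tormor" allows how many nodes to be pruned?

3

After clearing the end-marker at "tormor", prune upward until reaching a node still needed by another word.
The suffix "mor" (3 nodes) is used only by "tormor"; the node for "tor" still has the child "b", so pruning stops there.
Nodes removed: 3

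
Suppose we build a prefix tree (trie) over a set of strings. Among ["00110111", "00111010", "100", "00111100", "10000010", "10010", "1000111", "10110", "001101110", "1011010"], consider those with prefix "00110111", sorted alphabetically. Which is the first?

00110111

DFS of the "00110111" subtree visits, in order: "00110111", "001101110"
The 1st is 00110111.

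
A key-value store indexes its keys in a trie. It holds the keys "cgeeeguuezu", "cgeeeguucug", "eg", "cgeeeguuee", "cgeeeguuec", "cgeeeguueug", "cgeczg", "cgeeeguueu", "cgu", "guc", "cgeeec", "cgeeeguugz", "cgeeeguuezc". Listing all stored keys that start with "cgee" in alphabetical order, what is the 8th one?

cgeeeguuezu

Words with prefix "cgee", in lexicographic order: "cgeeec", "cgeeeguucug", "cgeeeguuec", "cgeeeguuee", "cgeeeguueu", "cgeeeguueug", "cgeeeguuezc", "cgeeeguuezu", "cgeeeguugz"
The 8th is cgeeeguuezu.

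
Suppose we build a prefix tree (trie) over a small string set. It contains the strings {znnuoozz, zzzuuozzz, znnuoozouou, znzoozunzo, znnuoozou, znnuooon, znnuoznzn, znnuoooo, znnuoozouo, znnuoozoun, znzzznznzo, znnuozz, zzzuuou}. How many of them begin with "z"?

Traverse to the node for "z", then collect every word in that subtree.
Matches: "znnuooon", "znnuoooo", "znnuoozou", "znnuoozoun", "znnuoozouo", "znnuoozouou", "znnuoozz", "znnuoznzn", "znnuozz", "znzoozunzo", "znzzznznzo", "zzzuuou", "zzzuuozzz"
Count: 13

13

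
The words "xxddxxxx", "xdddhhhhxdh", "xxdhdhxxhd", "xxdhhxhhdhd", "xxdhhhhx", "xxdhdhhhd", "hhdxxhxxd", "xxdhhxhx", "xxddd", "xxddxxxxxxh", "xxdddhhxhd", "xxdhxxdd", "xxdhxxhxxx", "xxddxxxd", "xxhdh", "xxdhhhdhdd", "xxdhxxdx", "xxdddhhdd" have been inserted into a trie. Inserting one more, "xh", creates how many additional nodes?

1

Walking "xh" from the root, the first 1 characters ("x") follow existing edges; "h" is the first miss.
So 2 − 1 = 1 new nodes.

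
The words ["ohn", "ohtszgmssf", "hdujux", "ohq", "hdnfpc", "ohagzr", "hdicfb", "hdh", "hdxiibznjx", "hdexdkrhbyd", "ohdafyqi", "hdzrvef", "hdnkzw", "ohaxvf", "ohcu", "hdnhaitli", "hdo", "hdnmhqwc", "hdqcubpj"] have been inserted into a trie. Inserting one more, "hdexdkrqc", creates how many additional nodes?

"hdexdkr" is already a path in the trie; the remaining "qc" must be added.
So 9 − 7 = 2 new nodes.

2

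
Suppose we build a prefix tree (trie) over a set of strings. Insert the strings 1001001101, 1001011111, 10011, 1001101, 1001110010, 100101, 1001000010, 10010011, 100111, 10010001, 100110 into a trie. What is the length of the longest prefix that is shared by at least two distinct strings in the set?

8

Look for the deepest trie node that still has at least two words in its subtree.
e.g. "10010011" and "1001001101" share the prefix "10010011" of length 8; no pair shares a longer one.
Longest shared-prefix length: 8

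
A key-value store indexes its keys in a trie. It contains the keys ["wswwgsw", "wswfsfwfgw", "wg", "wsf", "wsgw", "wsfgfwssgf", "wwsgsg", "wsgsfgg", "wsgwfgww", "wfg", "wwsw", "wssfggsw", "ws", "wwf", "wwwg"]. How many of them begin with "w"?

15

Filter for entries beginning with "w":
Words under "w": wfg, wg, ws, wsf, wsfgfwssgf, wsgsfgg, wsgw, wsgwfgww, wssfggsw, wswfsfwfgw, wswwgsw, wwf, wwsgsg, wwsw, wwwg
Count: 15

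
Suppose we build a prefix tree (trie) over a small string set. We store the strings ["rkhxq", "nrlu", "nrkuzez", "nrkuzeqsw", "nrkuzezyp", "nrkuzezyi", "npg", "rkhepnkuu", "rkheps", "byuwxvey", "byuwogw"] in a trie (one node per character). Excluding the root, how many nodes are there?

Trie structure (* marks end of a word):
(root)
├─ b
│  └─ y
│     └─ u
│        └─ w
│           ├─ o
│           │  └─ g
│           │     └─ w *
│           └─ x
│              └─ v
│                 └─ e
│                    └─ y *
├─ n
│  ├─ p
│  │  └─ g *
│  └─ r
│     ├─ k
│     │  └─ u
│     │     └─ z
│     │        └─ e
│     │           ├─ q
│     │           │  └─ s
│     │           │     └─ w *
│     │           └─ z *
│     │              └─ y
│     │                 ├─ i *
│     │                 └─ p *
│     └─ l
│        └─ u *
└─ r
   └─ k
      └─ h
         ├─ e
         │  └─ p
         │     ├─ n
         │     │  └─ k
         │     │     └─ u
         │     │        └─ u *
         │     └─ s *
         └─ x
            └─ q *
Counting every labelled node above: 40.

40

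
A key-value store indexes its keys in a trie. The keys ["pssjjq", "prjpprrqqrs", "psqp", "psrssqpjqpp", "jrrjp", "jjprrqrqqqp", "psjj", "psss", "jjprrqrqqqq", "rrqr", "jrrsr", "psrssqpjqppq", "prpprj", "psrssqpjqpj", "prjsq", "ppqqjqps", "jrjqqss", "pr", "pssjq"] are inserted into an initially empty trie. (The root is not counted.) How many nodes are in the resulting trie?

Count nodes per top-level branch (shared prefixes stored once):
  'j'-branch (jjprrqrqqqp, jjprrqrqqqq, jrjqqss, jrrjp, jrrsr): 23 nodes
  'p'-branch (ppqqjqps, pr, prjpprrqqrs, prjsq, prpprj, psjj, psqp, psrssqpjqpj, psrssqpjqpp, psrssqpjqppq, pssjjq, pssjq, psss): 46 nodes
  'r'-branch (rrqr): 4 nodes
Sum: 73

73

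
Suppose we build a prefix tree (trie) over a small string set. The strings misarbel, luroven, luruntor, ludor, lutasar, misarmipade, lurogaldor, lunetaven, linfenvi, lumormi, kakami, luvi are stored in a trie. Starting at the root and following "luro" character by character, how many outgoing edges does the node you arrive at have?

2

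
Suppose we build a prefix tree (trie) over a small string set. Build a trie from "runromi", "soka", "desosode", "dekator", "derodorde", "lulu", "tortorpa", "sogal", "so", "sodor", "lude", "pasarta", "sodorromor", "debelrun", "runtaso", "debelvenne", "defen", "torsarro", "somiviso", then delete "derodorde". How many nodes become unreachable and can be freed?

7

Walk "derodorde" from the leaf back toward the root, removing each node that no remaining word uses.
The suffix "rodorde" (7 nodes) is used only by "derodorde"; the node for "de" still has the child "s", so pruning stops there.
Nodes removed: 7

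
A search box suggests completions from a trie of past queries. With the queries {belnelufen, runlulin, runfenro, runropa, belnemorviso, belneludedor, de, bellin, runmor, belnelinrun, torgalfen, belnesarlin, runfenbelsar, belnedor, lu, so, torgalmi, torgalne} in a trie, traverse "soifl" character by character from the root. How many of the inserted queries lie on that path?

Check each prefix of "soifl" against the stored set — each match is an end-marker on the path.
Prefixes of the query that are stored words: "so"
Count: 1

1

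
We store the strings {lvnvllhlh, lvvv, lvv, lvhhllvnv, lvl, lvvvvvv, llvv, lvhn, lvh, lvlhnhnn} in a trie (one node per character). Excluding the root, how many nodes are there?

31

Count nodes per top-level branch (shared prefixes stored once):
  'l'-branch (llvv, lvh, lvhhllvnv, lvhn, lvl, lvlhnhnn, lvnvllhlh, lvv, lvvv, lvvvvvv): 31 nodes
Sum: 31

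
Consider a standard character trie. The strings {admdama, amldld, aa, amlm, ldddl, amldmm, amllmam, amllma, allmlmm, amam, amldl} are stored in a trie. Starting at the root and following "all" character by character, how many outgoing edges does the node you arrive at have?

Walk "all" from the root, arriving at one node.
Distinct next characters after "all": m.
That node has 1 child edge.

1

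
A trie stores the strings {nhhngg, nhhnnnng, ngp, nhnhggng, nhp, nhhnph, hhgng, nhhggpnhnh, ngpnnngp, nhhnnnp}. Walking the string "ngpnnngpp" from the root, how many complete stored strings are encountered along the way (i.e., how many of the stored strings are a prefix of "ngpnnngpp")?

Walk "ngpnnngpp" from the root; an end-of-word marker is hit whenever a stored word is a prefix of "ngpnnngpp".
Prefixes of the query that are stored words: "ngp", "ngpnnngp"
Count: 2

2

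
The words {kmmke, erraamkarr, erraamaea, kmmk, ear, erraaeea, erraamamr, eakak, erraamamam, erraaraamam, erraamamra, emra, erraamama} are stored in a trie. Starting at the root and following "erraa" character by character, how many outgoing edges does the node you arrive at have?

3

The children of the "erraa" node are the distinct next characters among strings starting with "erraa".
Distinct next characters after "erraa": e, m, r.
That node has 3 child edges.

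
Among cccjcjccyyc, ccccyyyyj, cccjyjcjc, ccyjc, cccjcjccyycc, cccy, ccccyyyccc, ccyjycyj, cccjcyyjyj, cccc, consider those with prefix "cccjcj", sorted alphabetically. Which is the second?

Words with prefix "cccjcj", in lexicographic order: "cccjcjccyyc", "cccjcjccyycc"
Position 2: cccjcjccyycc

cccjcjccyycc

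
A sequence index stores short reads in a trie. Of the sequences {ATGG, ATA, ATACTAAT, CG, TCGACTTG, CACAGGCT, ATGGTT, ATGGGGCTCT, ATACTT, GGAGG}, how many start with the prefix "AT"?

Walk to "AT"; the words in its subtree are exactly those with that prefix.
Matches: "ATA", "ATACTAAT", "ATACTT", "ATGG", "ATGGGGCTCT", "ATGGTT"
Count: 6

6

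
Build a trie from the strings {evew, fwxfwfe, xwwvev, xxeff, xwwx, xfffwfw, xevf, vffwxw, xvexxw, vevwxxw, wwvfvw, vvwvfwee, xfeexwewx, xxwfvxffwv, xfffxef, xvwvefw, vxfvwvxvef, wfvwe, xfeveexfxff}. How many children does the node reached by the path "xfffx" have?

1

The children of the "xfffx" node are the distinct next characters among strings starting with "xfffx".
Distinct next characters after "xfffx": e.
That node has 1 child edge.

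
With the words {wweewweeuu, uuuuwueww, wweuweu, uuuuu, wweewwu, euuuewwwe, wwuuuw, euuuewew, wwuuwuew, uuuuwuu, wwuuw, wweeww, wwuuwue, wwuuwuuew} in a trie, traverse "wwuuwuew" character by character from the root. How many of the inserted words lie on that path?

Walk "wwuuwuew" from the root; an end-of-word marker is hit whenever a stored word is a prefix of "wwuuwuew".
Prefixes of the query that are stored words: "wwuuw", "wwuuwue", "wwuuwuew"
Count: 3

3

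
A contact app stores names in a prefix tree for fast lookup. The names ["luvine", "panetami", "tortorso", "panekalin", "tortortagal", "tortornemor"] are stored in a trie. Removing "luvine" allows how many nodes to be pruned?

Walk "luvine" from the leaf back toward the root, removing each node that no remaining word uses.
No other word shares any prefix with "luvine", so all 6 of its nodes go.
Nodes removed: 6

6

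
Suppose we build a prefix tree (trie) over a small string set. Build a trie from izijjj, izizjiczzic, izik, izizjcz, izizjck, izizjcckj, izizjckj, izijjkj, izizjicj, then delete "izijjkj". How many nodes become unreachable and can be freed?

2

After clearing the end-marker at "izijjkj", prune upward until reaching a node still needed by another word.
The suffix "kj" (2 nodes) is used only by "izijjkj"; the node for "izijj" still has the child "j", so pruning stops there.
Nodes removed: 2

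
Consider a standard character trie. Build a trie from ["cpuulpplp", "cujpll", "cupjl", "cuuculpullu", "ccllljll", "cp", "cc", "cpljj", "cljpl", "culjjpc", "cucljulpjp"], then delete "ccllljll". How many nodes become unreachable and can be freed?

A node on "ccllljll"'s path can go only if nothing else ends at it or branches off below it.
The suffix "llljll" (6 nodes) is used only by "ccllljll"; "cc" is itself a stored word, so pruning stops there.
Nodes removed: 6

6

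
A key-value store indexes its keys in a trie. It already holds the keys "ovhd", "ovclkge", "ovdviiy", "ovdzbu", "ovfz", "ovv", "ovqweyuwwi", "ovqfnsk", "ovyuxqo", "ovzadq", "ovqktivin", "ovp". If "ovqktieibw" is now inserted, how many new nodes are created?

The longest prefix of "ovqktieibw" already in the trie is "ovqkti" (length 6).
New nodes needed: |"ovqktieibw"| − 6 = 10 − 6 = 4.

4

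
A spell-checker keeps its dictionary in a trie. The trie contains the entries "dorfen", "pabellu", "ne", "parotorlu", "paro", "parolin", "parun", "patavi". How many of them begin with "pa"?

6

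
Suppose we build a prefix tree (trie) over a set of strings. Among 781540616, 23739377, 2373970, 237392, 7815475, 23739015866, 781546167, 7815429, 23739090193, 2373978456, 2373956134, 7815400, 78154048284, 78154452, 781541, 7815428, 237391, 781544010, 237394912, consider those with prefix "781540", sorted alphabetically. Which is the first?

7815400

Filter for "781540…" and sort: "7815400", "78154048284", "781540616"
The 1st is 7815400.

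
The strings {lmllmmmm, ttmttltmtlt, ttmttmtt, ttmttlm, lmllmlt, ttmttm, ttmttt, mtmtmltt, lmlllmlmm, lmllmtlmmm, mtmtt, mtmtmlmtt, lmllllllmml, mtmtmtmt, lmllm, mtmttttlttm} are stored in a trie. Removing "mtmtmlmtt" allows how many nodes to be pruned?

A node on "mtmtmlmtt"'s path can go only if nothing else ends at it or branches off below it.
The suffix "mtt" (3 nodes) is used only by "mtmtmlmtt"; the node for "mtmtml" still has the child "t", so pruning stops there.
Nodes removed: 3

3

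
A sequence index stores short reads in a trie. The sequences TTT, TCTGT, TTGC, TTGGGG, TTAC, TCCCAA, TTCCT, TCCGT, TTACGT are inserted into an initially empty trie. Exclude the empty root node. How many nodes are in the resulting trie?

25

Trace insertions, counting only characters that open a new branch:
  "TTT" → 3 new (T, T, T)
  "TCTGT" → prefix "T" already present; 4 new (C, T, G, T)
  "TTGC" → prefix "TT" already present; 2 new (G, C)
  "TTGGGG" → prefix "TTG" already present; 3 new (G, G, G)
  "TTAC" → prefix "TT" already present; 2 new (A, C)
  "TCCCAA" → prefix "TC" already present; 4 new (C, C, A, A)
  "TTCCT" → prefix "TT" already present; 3 new (C, C, T)
  "TCCGT" → prefix "TCC" already present; 2 new (G, T)
  "TTACGT" → prefix "TTAC" already present; 2 new (G, T)
Total nodes = 3 + 4 + 2 + 3 + 2 + 4 + 3 + 2 + 2 = 25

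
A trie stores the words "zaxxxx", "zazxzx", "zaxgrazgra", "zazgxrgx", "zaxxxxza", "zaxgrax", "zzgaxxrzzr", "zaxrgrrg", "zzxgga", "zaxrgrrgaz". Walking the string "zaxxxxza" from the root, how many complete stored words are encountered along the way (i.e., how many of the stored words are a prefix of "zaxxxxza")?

2

Traverse "zaxxxxza" character by character; count nodes along the way that are marked as word ends.
Prefixes of the query that are stored words: "zaxxxx", "zaxxxxza"
Count: 2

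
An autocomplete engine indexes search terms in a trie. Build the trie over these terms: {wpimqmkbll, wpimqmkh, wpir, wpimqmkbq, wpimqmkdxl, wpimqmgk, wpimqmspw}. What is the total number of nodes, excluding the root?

21

Trace insertions, counting only characters that open a new branch:
  "wpimqmkbll" → 10 new (w, p, i, m, q, m, k, b, l, l)
  "wpimqmkh" → prefix "wpimqmk" already present; 1 new (h)
  "wpir" → prefix "wpi" already present; 1 new (r)
  "wpimqmkbq" → prefix "wpimqmkb" already present; 1 new (q)
  "wpimqmkdxl" → prefix "wpimqmk" already present; 3 new (d, x, l)
  "wpimqmgk" → prefix "wpimqm" already present; 2 new (g, k)
  "wpimqmspw" → prefix "wpimqm" already present; 3 new (s, p, w)
Total nodes = 10 + 1 + 1 + 1 + 3 + 2 + 3 = 21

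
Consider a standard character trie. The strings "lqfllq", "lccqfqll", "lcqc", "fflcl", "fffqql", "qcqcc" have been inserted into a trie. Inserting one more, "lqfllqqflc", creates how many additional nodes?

"lqfllq" is already a path in the trie; the remaining "qflc" must be added.
New nodes needed: |"lqfllqqflc"| − 6 = 10 − 6 = 4.

4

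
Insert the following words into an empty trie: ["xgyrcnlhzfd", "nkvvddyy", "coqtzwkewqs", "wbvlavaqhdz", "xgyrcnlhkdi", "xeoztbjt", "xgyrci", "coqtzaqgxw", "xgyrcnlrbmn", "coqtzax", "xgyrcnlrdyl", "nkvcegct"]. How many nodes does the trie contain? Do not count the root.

70

Trace insertions, counting only characters that open a new branch:
  "xgyrcnlhzfd" → 11 new (x, g, y, r, c, n, l, h, z, f, d)
  "nkvvddyy" → 8 new (n, k, v, v, d, d, y, y)
  "coqtzwkewqs" → 11 new (c, o, q, t, z, w, k, e, w, q, s)
  "wbvlavaqhdz" → 11 new (w, b, v, l, a, v, a, q, h, d, z)
  "xgyrcnlhkdi" → prefix "xgyrcnlh" already present; 3 new (k, d, i)
  "xeoztbjt" → prefix "x" already present; 7 new (e, o, z, t, b, j, t)
  "xgyrci" → prefix "xgyrc" already present; 1 new (i)
  "coqtzaqgxw" → prefix "coqtz" already present; 5 new (a, q, g, x, w)
  "xgyrcnlrbmn" → prefix "xgyrcnl" already present; 4 new (r, b, m, n)
  "coqtzax" → prefix "coqtza" already present; 1 new (x)
  "xgyrcnlrdyl" → prefix "xgyrcnlr" already present; 3 new (d, y, l)
  "nkvcegct" → prefix "nkv" already present; 5 new (c, e, g, c, t)
Total nodes = 11 + 8 + 11 + 11 + 3 + 7 + 1 + 5 + 4 + 1 + 3 + 5 = 70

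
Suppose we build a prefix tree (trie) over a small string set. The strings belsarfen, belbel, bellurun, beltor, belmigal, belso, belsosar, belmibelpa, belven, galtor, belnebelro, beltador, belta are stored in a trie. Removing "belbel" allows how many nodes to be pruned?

After clearing the end-marker at "belbel", prune upward until reaching a node still needed by another word.
The suffix "bel" (3 nodes) is used only by "belbel"; the node for "bel" still has the child "s", so pruning stops there.
Nodes removed: 3

3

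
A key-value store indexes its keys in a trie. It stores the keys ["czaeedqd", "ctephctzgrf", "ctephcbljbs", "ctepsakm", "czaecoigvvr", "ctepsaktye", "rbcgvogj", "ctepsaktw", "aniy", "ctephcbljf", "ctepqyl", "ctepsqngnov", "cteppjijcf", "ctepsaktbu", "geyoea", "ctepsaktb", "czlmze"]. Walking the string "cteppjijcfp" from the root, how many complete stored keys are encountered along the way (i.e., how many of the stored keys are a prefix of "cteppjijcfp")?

Check each prefix of "cteppjijcfp" against the stored set — each match is an end-marker on the path.
Prefixes of the query that are stored words: "cteppjijcf"
Count: 1

1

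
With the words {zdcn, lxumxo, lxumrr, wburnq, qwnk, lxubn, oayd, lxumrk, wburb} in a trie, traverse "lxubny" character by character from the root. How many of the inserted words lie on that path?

Check each prefix of "lxubny" against the stored set — each match is an end-marker on the path.
Prefixes of the query that are stored words: "lxubn"
Count: 1

1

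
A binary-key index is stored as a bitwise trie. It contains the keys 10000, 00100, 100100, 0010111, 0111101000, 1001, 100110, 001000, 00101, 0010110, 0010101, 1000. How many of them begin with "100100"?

1

Filter for entries beginning with "100100":
Matches: "100100"
Count: 1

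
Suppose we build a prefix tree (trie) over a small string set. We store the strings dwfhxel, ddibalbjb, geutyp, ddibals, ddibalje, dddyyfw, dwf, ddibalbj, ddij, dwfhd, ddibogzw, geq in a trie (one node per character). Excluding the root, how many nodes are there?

Count nodes per top-level branch (shared prefixes stored once):
  'd'-branch (dddyyfw, ddibalbj, ddibalbjb, ddibalje, ddibals, ddibogzw, ddij, dwf, dwfhd, dwfhxel): 29 nodes
  'g'-branch (geq, geutyp): 7 nodes
Sum: 36

36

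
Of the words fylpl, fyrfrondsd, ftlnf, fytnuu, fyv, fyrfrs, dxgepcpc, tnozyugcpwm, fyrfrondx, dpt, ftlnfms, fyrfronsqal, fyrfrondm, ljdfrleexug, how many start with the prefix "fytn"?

Filter for entries beginning with "fytn":
Words under "fytn": fytnuu
Count: 1

1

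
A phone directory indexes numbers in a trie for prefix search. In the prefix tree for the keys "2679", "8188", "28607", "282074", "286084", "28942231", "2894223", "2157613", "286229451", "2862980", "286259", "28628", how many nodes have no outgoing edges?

A leaf is a node with no children — equivalently, the end of a word that is not a proper prefix of any other stored word.
Those words: "2157613", "2679", "282074", "28607", "286084", "286229451", "286259", "28628", "2862980", "28942231", "8188"
Leaf count: 11

11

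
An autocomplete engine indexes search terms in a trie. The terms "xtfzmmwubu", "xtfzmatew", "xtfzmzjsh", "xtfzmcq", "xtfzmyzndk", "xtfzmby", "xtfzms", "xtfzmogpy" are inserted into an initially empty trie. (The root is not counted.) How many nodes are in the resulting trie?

32

For each word, the new-node count is its length minus the longest prefix already in the trie:
  "xtfzmmwubu" → 10 new (x, t, f, z, m, m, w, u, b, u)
  "xtfzmatew" → prefix "xtfzm" already present; 4 new (a, t, e, w)
  "xtfzmzjsh" → prefix "xtfzm" already present; 4 new (z, j, s, h)
  "xtfzmcq" → prefix "xtfzm" already present; 2 new (c, q)
  "xtfzmyzndk" → prefix "xtfzm" already present; 5 new (y, z, n, d, k)
  "xtfzmby" → prefix "xtfzm" already present; 2 new (b, y)
  "xtfzms" → prefix "xtfzm" already present; 1 new (s)
  "xtfzmogpy" → prefix "xtfzm" already present; 4 new (o, g, p, y)
Total nodes = 10 + 4 + 4 + 2 + 5 + 2 + 1 + 4 = 32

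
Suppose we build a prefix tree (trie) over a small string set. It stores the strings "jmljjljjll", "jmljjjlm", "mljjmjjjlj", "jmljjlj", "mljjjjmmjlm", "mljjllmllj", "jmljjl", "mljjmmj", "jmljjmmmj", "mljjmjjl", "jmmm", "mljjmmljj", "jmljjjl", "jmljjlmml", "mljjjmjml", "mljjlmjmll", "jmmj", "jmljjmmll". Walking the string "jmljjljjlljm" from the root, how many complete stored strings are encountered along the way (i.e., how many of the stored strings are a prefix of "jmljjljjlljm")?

Traverse "jmljjljjlljm" character by character; count nodes along the way that are marked as word ends.
Prefixes of the query that are stored words: "jmljjl", "jmljjlj", "jmljjljjll"
Count: 3

3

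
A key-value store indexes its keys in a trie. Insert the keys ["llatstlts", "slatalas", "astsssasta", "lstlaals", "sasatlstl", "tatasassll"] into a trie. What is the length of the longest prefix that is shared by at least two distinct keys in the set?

1

Equivalently: take the maximum, over all pairs, of their longest common prefix length.
e.g. "llatstlts" and "lstlaals" share the prefix "l" of length 1; no pair shares a longer one.
Longest shared-prefix length: 1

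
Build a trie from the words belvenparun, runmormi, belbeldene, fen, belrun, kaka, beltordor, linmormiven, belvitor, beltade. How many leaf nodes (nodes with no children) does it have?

10

Leaves are exactly the stored words that no other stored word extends.
Those words: "belbeldene", "belrun", "beltade", "beltordor", "belvenparun", "belvitor", "fen", "kaka", "linmormiven", "runmormi"
Leaf count: 10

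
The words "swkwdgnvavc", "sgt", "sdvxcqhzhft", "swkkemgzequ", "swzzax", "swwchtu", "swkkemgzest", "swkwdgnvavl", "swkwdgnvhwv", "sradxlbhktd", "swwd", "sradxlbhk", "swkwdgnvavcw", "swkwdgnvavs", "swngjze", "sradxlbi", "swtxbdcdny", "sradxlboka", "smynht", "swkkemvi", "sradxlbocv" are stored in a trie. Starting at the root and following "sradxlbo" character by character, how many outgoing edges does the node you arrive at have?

2

Follow the path "sradxlbo" to its node, then look at its outgoing edges.
Characters that immediately follow "sradxlbo" among the stored strings: {c, k}.
That node has 2 child edges.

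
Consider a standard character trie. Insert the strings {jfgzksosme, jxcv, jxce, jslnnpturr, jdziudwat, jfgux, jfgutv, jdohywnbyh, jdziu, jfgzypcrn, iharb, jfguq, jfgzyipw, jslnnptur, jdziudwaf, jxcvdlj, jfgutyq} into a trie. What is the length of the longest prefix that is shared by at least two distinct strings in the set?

The deepest shared node is where two words last agree before diverging.
"jslnnptur" and "jslnnpturr" agree on "jslnnptur" (9 characters) before diverging; nothing deeper is shared.
Longest shared-prefix length: 9

9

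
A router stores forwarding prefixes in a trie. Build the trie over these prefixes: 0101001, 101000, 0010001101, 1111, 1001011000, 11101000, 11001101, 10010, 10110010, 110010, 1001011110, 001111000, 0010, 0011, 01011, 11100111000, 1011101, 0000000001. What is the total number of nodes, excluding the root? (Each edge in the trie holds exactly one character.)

78

Insert word by word; a character creates a node only if that edge doesn't already exist:
  "0101001" → 7 new (0, 1, 0, 1, 0, 0, 1)
  "101000" → 6 new (1, 0, 1, 0, 0, 0)
  "0010001101" → prefix "0" already present; 9 new (0, 1, 0, 0, 0, 1, 1, 0, 1)
  "1111" → prefix "1" already present; 3 new (1, 1, 1)
  "1001011000" → prefix "10" already present; 8 new (0, 1, 0, 1, 1, 0, 0, 0)
  "11101000" → prefix "111" already present; 5 new (0, 1, 0, 0, 0)
  "11001101" → prefix "11" already present; 6 new (0, 0, 1, 1, 0, 1)
  "10010" → prefix "10010" already present; 0 new (none)
  "10110010" → prefix "101" already present; 5 new (1, 0, 0, 1, 0)
  "110010" → prefix "11001" already present; 1 new (0)
  "1001011110" → prefix "1001011" already present; 3 new (1, 1, 0)
  "001111000" → prefix "001" already present; 6 new (1, 1, 1, 0, 0, 0)
  "0010" → prefix "0010" already present; 0 new (none)
  "0011" → prefix "0011" already present; 0 new (none)
  "01011" → prefix "0101" already present; 1 new (1)
  "11100111000" → prefix "1110" already present; 7 new (0, 1, 1, 1, 0, 0, 0)
  "1011101" → prefix "1011" already present; 3 new (1, 0, 1)
  "0000000001" → prefix "00" already present; 8 new (0, 0, 0, 0, 0, 0, 0, 1)
Total nodes = 7 + 6 + 9 + 3 + 8 + 5 + 6 + 0 + 5 + 1 + 3 + 6 + 0 + 0 + 1 + 7 + 3 + 8 = 78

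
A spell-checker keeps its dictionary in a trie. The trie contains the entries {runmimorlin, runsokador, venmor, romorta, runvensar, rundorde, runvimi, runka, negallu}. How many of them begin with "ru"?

6

Filter for entries beginning with "ru":
Words under "ru": rundorde, runka, runmimorlin, runsokador, runvensar, runvimi
Count: 6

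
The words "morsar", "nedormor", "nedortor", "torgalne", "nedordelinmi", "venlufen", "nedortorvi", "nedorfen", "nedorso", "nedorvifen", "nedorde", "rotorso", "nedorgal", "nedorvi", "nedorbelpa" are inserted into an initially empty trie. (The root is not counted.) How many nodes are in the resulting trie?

Insert word by word; a character creates a node only if that edge doesn't already exist:
  "morsar" → 6 new (m, o, r, s, a, r)
  "nedormor" → 8 new (n, e, d, o, r, m, o, r)
  "nedortor" → prefix "nedor" already present; 3 new (t, o, r)
  "torgalne" → 8 new (t, o, r, g, a, l, n, e)
  "nedordelinmi" → prefix "nedor" already present; 7 new (d, e, l, i, n, m, i)
  "venlufen" → 8 new (v, e, n, l, u, f, e, n)
  "nedortorvi" → prefix "nedortor" already present; 2 new (v, i)
  "nedorfen" → prefix "nedor" already present; 3 new (f, e, n)
  "nedorso" → prefix "nedor" already present; 2 new (s, o)
  "nedorvifen" → prefix "nedor" already present; 5 new (v, i, f, e, n)
  "nedorde" → prefix "nedorde" already present; 0 new (none)
  "rotorso" → 7 new (r, o, t, o, r, s, o)
  "nedorgal" → prefix "nedor" already present; 3 new (g, a, l)
  "nedorvi" → prefix "nedorvi" already present; 0 new (none)
  "nedorbelpa" → prefix "nedor" already present; 5 new (b, e, l, p, a)
Total nodes = 6 + 8 + 3 + 8 + 7 + 8 + 2 + 3 + 2 + 5 + 0 + 7 + 3 + 0 + 5 = 67

67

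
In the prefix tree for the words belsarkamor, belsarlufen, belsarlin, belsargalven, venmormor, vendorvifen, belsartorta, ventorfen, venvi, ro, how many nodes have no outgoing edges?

A leaf is a node with no children — equivalently, the end of a word that is not a proper prefix of any other stored word.
Those words: "belsargalven", "belsarkamor", "belsarlin", "belsarlufen", "belsartorta", "ro", "vendorvifen", "venmormor", "ventorfen", "venvi"
Leaf count: 10

10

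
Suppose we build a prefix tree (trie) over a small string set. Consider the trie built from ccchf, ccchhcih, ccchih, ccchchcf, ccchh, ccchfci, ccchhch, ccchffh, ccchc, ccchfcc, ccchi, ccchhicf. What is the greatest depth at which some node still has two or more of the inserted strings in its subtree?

6

Look for the deepest trie node that still has at least two words in its subtree.
"ccchfcc" and "ccchfci" agree on "ccchfc" (6 characters) before diverging; nothing deeper is shared.
Longest shared-prefix length: 6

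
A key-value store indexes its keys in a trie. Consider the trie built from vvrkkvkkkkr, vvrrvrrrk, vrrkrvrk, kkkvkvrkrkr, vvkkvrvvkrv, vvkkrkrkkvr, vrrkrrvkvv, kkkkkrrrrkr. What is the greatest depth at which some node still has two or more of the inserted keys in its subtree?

Equivalently: take the maximum, over all pairs, of their longest common prefix length.
"vrrkrrvkvv" and "vrrkrvrk" agree on "vrrkr" (5 characters) before diverging; nothing deeper is shared.
Longest shared-prefix length: 5

5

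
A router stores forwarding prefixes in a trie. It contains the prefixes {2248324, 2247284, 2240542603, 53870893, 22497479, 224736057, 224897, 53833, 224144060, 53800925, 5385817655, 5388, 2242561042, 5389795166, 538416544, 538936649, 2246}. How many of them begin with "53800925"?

Traverse to the node for "53800925", then collect every word in that subtree.
Matches: "53800925"
Count: 1

1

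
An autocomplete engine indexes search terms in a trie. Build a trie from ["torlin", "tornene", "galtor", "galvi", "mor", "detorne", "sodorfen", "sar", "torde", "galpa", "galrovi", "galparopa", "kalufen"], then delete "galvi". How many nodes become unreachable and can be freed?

2

A node on "galvi"'s path can go only if nothing else ends at it or branches off below it.
The suffix "vi" (2 nodes) is used only by "galvi"; the node for "gal" still has the child "t", so pruning stops there.
Nodes removed: 2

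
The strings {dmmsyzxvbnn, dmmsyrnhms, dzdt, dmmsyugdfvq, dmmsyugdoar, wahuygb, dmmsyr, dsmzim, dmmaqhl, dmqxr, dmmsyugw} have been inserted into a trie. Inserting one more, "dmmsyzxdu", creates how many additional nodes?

2

Walking "dmmsyzxdu" from the root, the first 7 characters ("dmmsyzx") follow existing edges; "d" is the first miss.
New nodes needed: |"dmmsyzxdu"| − 7 = 9 − 7 = 2.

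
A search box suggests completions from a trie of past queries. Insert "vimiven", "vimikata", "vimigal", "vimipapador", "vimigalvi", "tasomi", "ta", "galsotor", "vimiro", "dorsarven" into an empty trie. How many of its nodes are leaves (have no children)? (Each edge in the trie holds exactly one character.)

Leaves are exactly the stored words that no other stored word extends.
Those words: "dorsarven", "galsotor", "tasomi", "vimigalvi", "vimikata", "vimipapador", "vimiro", "vimiven"
Leaf count: 8

8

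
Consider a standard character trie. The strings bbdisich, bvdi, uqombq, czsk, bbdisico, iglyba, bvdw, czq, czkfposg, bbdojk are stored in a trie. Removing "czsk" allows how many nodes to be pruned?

Walk "czsk" from the leaf back toward the root, removing each node that no remaining word uses.
The suffix "sk" (2 nodes) is used only by "czsk"; the node for "cz" still has the child "q", so pruning stops there.
Nodes removed: 2

2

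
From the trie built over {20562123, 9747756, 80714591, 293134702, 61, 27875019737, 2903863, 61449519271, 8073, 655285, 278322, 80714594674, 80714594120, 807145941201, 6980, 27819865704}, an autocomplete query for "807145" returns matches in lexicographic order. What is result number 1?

Words with prefix "807145", in lexicographic order: "80714591", "80714594120", "807145941201", "80714594674"
Position 1: 80714591

80714591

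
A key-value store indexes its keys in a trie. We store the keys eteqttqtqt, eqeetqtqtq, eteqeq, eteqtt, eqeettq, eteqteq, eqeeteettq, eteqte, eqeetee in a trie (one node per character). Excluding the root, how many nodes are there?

Trie structure (* marks end of a word):
(root)
└─ e
   ├─ q
   │  └─ e
   │     └─ e
   │        └─ t
   │           ├─ e
   │           │  └─ e *
   │           │     └─ t
   │           │        └─ t
   │           │           └─ q *
   │           ├─ q
   │           │  └─ t
   │           │     └─ q
   │           │        └─ t
   │           │           └─ q *
   │           └─ t
   │              └─ q *
   └─ t
      └─ e
         └─ q
            ├─ e
            │  └─ q *
            └─ t
               ├─ e *
               │  └─ q *
               └─ t *
                  └─ q
                     └─ t
                        └─ q
                           └─ t *
Counting every labelled node above: 30.

30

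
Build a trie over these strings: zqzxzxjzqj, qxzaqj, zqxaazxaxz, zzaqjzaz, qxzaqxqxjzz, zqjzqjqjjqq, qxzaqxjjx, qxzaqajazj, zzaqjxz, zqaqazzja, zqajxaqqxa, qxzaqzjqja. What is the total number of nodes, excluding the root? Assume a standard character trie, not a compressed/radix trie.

For each word, the new-node count is its length minus the longest prefix already in the trie:
  "zqzxzxjzqj" → 10 new (z, q, z, x, z, x, j, z, q, j)
  "qxzaqj" → 6 new (q, x, z, a, q, j)
  "zqxaazxaxz" → prefix "zq" already present; 8 new (x, a, a, z, x, a, x, z)
  "zzaqjzaz" → prefix "z" already present; 7 new (z, a, q, j, z, a, z)
  "qxzaqxqxjzz" → prefix "qxzaq" already present; 6 new (x, q, x, j, z, z)
  "zqjzqjqjjqq" → prefix "zq" already present; 9 new (j, z, q, j, q, j, j, q, q)
  "qxzaqxjjx" → prefix "qxzaqx" already present; 3 new (j, j, x)
  "qxzaqajazj" → prefix "qxzaq" already present; 5 new (a, j, a, z, j)
  "zzaqjxz" → prefix "zzaqj" already present; 2 new (x, z)
  "zqaqazzja" → prefix "zq" already present; 7 new (a, q, a, z, z, j, a)
  "zqajxaqqxa" → prefix "zqa" already present; 7 new (j, x, a, q, q, x, a)
  "qxzaqzjqja" → prefix "qxzaq" already present; 5 new (z, j, q, j, a)
Total nodes = 10 + 6 + 8 + 7 + 6 + 9 + 3 + 5 + 2 + 7 + 7 + 5 = 75

75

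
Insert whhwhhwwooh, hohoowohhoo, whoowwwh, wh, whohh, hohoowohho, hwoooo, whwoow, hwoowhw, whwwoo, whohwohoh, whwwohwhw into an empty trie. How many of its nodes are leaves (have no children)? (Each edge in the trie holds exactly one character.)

Leaves are exactly the stored words that no other stored word extends.
Those words: "hohoowohhoo", "hwoooo", "hwoowhw", "whhwhhwwooh", "whohh", "whohwohoh", "whoowwwh", "whwoow", "whwwohwhw", "whwwoo"
Leaf count: 10

10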